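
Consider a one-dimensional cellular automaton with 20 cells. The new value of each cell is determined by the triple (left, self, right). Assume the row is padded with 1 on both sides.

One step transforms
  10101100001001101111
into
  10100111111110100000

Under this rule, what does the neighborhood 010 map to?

1

At position 2 the neighborhood is 010; the next row has 1 there.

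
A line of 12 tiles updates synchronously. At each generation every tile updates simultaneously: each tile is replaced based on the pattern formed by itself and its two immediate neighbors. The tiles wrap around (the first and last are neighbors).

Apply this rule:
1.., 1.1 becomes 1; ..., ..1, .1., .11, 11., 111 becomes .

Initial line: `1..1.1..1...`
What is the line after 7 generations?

generation 1: .1..1.1..1..
generation 2: ..1..1.1..1.
generation 3: ...1..1.1..1
generation 4: 1...1..1.1..
generation 5: .1...1..1.1.
generation 6: ..1...1..1.1
generation 7: 1..1...1..1.

1..1...1..1.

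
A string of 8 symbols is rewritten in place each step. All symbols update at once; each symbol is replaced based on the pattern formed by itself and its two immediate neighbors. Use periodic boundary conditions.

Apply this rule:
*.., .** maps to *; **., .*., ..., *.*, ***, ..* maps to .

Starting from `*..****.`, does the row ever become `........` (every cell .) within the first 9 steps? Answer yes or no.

no

.*.*....
....*...
.....*..
......*.
.......*
*.......
.*......
..*.....
...*....
step 9 is ...*...., still not uniform .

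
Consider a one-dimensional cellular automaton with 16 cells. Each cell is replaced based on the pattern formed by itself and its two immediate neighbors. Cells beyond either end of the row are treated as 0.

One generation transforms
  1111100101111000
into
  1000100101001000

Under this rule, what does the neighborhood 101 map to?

0

At position 8 the neighborhood is 101; the next row has 0 there.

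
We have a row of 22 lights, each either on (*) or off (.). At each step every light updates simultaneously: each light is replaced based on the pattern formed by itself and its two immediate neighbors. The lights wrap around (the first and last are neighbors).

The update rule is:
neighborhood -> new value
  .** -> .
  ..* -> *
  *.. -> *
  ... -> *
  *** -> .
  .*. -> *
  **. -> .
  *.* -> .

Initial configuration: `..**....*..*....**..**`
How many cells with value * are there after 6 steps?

6

**..************..**..
..**............**..**
**..************..**..  (repeats step 1; period 2)
step 6: ..**............**..**
count of *: 6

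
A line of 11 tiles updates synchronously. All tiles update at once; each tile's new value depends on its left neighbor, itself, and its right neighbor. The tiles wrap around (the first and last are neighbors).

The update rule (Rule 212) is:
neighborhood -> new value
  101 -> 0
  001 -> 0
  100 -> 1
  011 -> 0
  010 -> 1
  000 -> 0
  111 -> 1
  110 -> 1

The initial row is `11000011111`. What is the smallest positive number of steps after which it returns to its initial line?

11100001111
11110000111
11111000011
11111100001
11111110000
01111111000
00111111100
00011111110
00001111111
10000111111
11000011111

11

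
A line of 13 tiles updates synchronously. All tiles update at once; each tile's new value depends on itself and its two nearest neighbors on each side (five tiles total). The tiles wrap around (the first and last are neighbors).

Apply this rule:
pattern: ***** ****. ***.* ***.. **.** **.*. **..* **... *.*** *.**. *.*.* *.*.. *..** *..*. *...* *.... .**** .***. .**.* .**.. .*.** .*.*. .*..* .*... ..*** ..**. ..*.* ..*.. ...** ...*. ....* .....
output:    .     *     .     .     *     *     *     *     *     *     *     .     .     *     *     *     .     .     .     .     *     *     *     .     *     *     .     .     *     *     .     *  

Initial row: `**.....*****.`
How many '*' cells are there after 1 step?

8

*.***.**..*.*
count of *: 8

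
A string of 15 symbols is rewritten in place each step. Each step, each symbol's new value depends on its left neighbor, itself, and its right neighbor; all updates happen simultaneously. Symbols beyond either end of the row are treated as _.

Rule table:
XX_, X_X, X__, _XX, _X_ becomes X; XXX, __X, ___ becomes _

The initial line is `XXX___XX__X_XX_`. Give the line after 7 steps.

X_XX__XXX_XXXXX
XXXXX_X_XXX___X
X___XXXXX_XX__X
XX__X___XXXXX_X
XXX_XX__X___XXX
X_XXXXX_XX__X_X
XXX___XXXXX_XXX

XXX___XXXXX_XXX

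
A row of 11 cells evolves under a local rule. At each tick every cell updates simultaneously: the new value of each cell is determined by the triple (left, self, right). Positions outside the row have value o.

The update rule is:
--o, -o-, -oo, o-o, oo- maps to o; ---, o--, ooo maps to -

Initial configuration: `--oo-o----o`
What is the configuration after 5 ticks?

-ooooo---oo
oo---o--oo-
-o--oo-oooo
oo-ooooo---
-ooo---o--o

-ooo---o--o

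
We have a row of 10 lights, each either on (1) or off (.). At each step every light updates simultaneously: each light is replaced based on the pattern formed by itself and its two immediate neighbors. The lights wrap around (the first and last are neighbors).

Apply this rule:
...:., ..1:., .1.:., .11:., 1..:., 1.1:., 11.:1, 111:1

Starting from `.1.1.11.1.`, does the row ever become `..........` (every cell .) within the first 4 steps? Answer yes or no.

yes

......1...
..........
all cells are . at step 2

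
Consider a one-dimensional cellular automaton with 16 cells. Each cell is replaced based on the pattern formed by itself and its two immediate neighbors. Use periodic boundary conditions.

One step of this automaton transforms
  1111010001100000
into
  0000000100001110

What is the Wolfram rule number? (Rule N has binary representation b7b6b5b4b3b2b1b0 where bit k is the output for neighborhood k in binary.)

position 1: 111 → 0  (bit 7 = 0)
position 3: 110 → 0  (bit 6 = 0)
position 4: 101 → 0  (bit 5 = 0)
position 6: 100 → 0  (bit 4 = 0)
position 0: 011 → 0  (bit 3 = 0)
position 5: 010 → 0  (bit 2 = 0)
position 8: 001 → 0  (bit 1 = 0)
position 7: 000 → 1  (bit 0 = 1)
bits b7..b0 = 00000001 = 1

1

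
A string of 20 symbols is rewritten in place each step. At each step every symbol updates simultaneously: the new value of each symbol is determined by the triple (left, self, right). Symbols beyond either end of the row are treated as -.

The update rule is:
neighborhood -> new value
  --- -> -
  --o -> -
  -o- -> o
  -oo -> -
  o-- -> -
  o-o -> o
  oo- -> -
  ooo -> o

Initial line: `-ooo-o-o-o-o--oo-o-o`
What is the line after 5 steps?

------o-------------

step 1: --o-oooooooo----oooo
step 2: --oo-oooooo------oo-
step 3: ----o-oooo----------
step 4: ----oo-oo-----------
step 5: ------o-------------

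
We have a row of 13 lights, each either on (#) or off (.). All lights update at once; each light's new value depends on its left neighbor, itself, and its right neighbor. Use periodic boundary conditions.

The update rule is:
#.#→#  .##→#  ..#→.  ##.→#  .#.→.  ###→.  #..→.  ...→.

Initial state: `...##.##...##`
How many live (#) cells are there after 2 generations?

...#####...##
...#...#...##
count of #: 4

4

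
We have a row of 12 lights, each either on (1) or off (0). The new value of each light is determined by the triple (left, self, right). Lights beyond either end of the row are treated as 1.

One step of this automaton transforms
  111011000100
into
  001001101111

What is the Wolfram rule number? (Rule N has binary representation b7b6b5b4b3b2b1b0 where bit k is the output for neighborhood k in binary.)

position 0: 111 → 0  (bit 7 = 0)
position 2: 110 → 1  (bit 6 = 1)
position 3: 101 → 0  (bit 5 = 0)
position 6: 100 → 1  (bit 4 = 1)
position 4: 011 → 0  (bit 3 = 0)
position 9: 010 → 1  (bit 2 = 1)
position 8: 001 → 1  (bit 1 = 1)
position 7: 000 → 0  (bit 0 = 0)
bits b7..b0 = 01010110 = 86

86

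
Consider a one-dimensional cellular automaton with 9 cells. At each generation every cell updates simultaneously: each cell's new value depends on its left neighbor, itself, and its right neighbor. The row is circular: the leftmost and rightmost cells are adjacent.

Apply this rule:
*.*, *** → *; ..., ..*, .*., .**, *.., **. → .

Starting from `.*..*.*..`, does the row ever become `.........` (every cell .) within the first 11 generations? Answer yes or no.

.....*...
.........
all cells are . at generation 2

yes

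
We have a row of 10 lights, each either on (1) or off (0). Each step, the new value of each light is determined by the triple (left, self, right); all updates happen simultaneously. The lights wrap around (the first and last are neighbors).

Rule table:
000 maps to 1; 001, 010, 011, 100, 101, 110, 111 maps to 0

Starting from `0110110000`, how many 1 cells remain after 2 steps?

0000000111
0111110000
count of 1: 5

5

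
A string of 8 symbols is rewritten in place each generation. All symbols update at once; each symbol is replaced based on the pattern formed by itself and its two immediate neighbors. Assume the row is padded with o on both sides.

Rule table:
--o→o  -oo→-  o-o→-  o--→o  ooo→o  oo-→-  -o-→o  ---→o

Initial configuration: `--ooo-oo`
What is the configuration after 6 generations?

ooooo---

oo-o---o
o--oooo-
-oo-oo--
------oo
oooooo-o
ooooo---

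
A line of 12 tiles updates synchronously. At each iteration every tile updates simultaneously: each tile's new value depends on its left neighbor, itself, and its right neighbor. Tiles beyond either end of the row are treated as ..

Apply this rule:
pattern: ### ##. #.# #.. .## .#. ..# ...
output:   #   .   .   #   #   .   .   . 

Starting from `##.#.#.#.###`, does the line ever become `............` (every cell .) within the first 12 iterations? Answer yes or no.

no

iteration 1: #........##.
iteration 2: .#.......#.#
iteration 3: ..#.........
iteration 4: ...#........
iteration 5: ....#.......
iteration 6: .....#......
iteration 7: ......#.....
iteration 8: .......#....
iteration 9: ........#...
iteration 10: .........#..
iteration 11: ..........#.
iteration 12: ...........#
iteration 12 is ...........#, still not uniform .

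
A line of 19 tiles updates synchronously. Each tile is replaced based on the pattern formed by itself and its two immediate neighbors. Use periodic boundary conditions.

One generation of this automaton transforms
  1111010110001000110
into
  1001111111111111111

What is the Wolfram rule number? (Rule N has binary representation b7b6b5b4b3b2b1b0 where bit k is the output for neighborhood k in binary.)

127

position 1: 111 → 0  (bit 7 = 0)
position 3: 110 → 1  (bit 6 = 1)
position 4: 101 → 1  (bit 5 = 1)
position 9: 100 → 1  (bit 4 = 1)
position 0: 011 → 1  (bit 3 = 1)
position 5: 010 → 1  (bit 2 = 1)
position 11: 001 → 1  (bit 1 = 1)
position 10: 000 → 1  (bit 0 = 1)
bits b7..b0 = 01111111 = 127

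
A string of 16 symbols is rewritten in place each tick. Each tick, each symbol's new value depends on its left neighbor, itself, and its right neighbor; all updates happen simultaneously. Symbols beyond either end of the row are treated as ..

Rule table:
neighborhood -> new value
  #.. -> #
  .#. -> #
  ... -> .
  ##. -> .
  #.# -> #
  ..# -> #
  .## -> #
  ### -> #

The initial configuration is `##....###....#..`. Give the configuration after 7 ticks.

##.######.##.##.

tick 1: #.#..###.#..###.
tick 2: #######.######.#
tick 3: ######.######.##
tick 4: #####.######.##.
tick 5: ####.######.##.#
tick 6: ###.######.##.##
tick 7: ##.######.##.##.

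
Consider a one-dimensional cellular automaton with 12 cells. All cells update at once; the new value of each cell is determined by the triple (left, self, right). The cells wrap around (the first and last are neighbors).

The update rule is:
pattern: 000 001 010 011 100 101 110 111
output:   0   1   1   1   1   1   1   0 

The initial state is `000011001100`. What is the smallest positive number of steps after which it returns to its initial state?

4

step 1: 000111111110
step 2: 001100000011
step 3: 111110000111
step 4: 000011001100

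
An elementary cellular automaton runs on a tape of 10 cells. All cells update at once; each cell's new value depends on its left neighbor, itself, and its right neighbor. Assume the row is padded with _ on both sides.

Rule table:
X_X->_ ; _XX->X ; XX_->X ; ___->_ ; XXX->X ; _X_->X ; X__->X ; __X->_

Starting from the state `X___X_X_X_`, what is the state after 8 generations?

XXX_X_X_XX

XX__X_X_XX
XXX_X_X_XX
XXX_X_X_XX  (fixed point — unchanged through generation 8)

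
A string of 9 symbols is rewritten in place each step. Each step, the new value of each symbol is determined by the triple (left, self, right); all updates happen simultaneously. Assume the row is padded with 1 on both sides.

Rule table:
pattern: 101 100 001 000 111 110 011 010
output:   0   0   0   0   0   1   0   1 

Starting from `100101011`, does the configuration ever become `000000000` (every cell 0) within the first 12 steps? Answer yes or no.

no

100101000
100101000  (fixed point — unchanged through step 12)
step 12 is 100101000, still not uniform 0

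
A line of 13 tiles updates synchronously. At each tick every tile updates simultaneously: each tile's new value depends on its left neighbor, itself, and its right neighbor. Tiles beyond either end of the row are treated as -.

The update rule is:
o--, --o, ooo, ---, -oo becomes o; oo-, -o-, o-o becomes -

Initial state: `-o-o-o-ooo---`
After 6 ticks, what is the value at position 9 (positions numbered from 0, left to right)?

-

tick 1: o------oo-ooo
tick 2: -ooooooo--oo-
tick 3: ooooooo-ooo-o
tick 4: oooooo--oo---
tick 5: ooooo-ooo-ooo
tick 6: oooo--oo--oo-
position 9 holds -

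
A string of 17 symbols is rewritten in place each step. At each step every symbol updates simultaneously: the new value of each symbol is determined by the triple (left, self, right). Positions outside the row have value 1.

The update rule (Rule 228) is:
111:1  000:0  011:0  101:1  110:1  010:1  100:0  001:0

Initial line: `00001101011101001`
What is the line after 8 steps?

00000111101111000
00000011110111000
00000001111011000
00000000111101000
00000000011111000
00000000001111000
00000000000111000
00000000000011000

00000000000011000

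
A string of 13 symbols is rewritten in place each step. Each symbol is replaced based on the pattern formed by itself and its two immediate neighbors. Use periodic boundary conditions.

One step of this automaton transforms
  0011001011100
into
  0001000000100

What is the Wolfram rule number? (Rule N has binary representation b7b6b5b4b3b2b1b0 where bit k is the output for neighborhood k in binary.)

position 9: 111 → 0  (bit 7 = 0)
position 3: 110 → 1  (bit 6 = 1)
position 7: 101 → 0  (bit 5 = 0)
position 4: 100 → 0  (bit 4 = 0)
position 2: 011 → 0  (bit 3 = 0)
position 6: 010 → 0  (bit 2 = 0)
position 1: 001 → 0  (bit 1 = 0)
position 0: 000 → 0  (bit 0 = 0)
bits b7..b0 = 01000000 = 64

64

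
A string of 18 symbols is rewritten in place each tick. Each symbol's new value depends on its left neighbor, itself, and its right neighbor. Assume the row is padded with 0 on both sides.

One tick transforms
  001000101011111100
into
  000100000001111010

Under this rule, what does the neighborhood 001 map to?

At position 1 the neighborhood is 001; the next row has 0 there.

0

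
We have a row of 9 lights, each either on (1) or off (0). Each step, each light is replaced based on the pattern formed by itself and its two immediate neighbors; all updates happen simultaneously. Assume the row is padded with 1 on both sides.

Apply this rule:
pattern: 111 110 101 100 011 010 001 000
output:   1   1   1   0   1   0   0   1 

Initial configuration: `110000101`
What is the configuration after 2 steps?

111110011

110110011
111110011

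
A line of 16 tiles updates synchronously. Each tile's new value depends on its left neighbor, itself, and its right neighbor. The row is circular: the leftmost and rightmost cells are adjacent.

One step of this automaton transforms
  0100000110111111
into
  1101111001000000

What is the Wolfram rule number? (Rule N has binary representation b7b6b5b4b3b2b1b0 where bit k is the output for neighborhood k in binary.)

39

position 11: 111 → 0  (bit 7 = 0)
position 8: 110 → 0  (bit 6 = 0)
position 0: 101 → 1  (bit 5 = 1)
position 2: 100 → 0  (bit 4 = 0)
position 7: 011 → 0  (bit 3 = 0)
position 1: 010 → 1  (bit 2 = 1)
position 6: 001 → 1  (bit 1 = 1)
position 3: 000 → 1  (bit 0 = 1)
bits b7..b0 = 00100111 = 39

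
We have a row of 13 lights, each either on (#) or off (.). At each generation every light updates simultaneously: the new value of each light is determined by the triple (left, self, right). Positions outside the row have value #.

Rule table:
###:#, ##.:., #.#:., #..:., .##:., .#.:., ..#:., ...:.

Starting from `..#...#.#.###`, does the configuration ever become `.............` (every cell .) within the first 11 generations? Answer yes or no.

...........##
............#
.............
all cells are . at generation 3

yes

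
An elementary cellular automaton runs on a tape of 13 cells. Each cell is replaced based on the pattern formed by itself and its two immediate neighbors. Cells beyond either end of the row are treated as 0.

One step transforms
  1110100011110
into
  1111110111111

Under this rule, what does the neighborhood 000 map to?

0

At position 6 the neighborhood is 000; the next row has 0 there.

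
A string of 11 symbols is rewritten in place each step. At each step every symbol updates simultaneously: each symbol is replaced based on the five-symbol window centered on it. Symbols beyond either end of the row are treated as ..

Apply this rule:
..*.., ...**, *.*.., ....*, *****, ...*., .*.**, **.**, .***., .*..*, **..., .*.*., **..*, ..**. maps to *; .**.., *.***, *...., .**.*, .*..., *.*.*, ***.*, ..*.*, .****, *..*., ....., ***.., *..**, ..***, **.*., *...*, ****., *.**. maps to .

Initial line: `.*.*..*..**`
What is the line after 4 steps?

step 1: *.***.**.*.
step 2: .*.*.*...*.
step 3: *.*.**..**.
step 4: .*.*..*.*.*

.*.*..*.*.*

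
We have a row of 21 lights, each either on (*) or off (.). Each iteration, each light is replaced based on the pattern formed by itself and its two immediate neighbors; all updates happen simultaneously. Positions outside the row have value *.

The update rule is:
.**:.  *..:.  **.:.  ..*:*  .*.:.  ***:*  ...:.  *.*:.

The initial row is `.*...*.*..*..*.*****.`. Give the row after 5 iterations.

iteration 1: ....*....*..*...***..
iteration 2: ...*....*..*...*.*..*
iteration 3: ..*....*..*...*....*.
iteration 4: .*....*..*...*....*..
iteration 5: .....*..*...*....*..*

.....*..*...*....*..*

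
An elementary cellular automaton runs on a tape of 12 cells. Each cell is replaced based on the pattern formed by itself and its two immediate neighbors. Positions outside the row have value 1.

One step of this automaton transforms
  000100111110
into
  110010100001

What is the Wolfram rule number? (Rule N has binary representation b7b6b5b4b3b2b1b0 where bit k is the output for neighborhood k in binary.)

57

position 7: 111 → 0  (bit 7 = 0)
position 10: 110 → 0  (bit 6 = 0)
position 11: 101 → 1  (bit 5 = 1)
position 0: 100 → 1  (bit 4 = 1)
position 6: 011 → 1  (bit 3 = 1)
position 3: 010 → 0  (bit 2 = 0)
position 2: 001 → 0  (bit 1 = 0)
position 1: 000 → 1  (bit 0 = 1)
bits b7..b0 = 00111001 = 57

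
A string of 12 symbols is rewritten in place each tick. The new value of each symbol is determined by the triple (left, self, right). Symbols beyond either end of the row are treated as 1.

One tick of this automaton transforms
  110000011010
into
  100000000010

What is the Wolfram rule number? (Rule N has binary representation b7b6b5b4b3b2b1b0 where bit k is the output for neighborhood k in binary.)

position 0: 111 → 1  (bit 7 = 1)
position 1: 110 → 0  (bit 6 = 0)
position 9: 101 → 0  (bit 5 = 0)
position 2: 100 → 0  (bit 4 = 0)
position 7: 011 → 0  (bit 3 = 0)
position 10: 010 → 1  (bit 2 = 1)
position 6: 001 → 0  (bit 1 = 0)
position 3: 000 → 0  (bit 0 = 0)
bits b7..b0 = 10000100 = 132

132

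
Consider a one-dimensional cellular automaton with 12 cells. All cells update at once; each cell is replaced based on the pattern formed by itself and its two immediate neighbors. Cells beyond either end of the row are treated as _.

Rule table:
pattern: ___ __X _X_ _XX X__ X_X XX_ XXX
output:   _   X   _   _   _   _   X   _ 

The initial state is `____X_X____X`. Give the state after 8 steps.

___X________

step 1: ___X______X_
step 2: __X______X__
step 3: _X______X___
step 4: X______X____
step 5: ______X_____
step 6: _____X______
step 7: ____X_______
step 8: ___X________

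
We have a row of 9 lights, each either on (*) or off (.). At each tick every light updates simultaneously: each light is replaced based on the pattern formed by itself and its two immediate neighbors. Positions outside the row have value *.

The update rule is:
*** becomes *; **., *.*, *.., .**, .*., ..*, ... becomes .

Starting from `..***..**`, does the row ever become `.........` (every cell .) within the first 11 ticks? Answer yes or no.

yes

tick 1: ...*....*
tick 2: .........
all cells are . at tick 2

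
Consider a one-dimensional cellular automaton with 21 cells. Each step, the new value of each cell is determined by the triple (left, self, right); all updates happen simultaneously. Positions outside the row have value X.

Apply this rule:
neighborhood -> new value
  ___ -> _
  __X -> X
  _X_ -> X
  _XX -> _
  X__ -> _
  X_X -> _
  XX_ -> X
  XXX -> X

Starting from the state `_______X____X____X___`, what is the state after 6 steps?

______XX___XX___XX__X
_____X_X__X_X__X_X_X_
____XX_X_XX_X_XX_X_X_
___X_X_X__X_X__X_X_X_
__XX_X_X_XX_X_XX_X_X_
_X_X_X_X__X_X__X_X_X_

_X_X_X_X__X_X__X_X_X_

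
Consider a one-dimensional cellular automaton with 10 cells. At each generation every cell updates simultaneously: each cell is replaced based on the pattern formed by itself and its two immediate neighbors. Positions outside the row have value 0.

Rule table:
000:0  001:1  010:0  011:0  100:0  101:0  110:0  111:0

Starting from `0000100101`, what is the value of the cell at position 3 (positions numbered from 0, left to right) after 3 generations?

0001001000
0010010000
0100100000
position 3 holds 0

0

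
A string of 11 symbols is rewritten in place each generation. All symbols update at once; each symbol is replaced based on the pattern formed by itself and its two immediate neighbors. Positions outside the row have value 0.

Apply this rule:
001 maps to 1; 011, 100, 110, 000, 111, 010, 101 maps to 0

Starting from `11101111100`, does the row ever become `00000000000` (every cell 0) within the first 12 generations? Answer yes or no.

00000000000
all cells are 0 at generation 1

yes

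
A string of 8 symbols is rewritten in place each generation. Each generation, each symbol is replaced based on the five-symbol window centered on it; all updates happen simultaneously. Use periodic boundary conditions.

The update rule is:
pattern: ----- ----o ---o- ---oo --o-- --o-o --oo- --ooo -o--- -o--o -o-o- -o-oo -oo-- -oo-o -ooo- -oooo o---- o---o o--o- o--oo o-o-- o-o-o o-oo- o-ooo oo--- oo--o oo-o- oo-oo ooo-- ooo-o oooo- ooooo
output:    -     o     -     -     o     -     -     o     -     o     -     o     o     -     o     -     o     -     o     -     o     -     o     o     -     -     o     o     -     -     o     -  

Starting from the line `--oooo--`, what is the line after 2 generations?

-o--oo--

o-o-o--o
-o--oo--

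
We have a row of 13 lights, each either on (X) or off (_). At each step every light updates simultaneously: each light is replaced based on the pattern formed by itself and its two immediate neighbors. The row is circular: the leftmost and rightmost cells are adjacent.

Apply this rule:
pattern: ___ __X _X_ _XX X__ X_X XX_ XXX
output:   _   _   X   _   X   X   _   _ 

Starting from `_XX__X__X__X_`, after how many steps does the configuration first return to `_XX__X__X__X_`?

26

___X_XX_XX_XX
X__XX__X__X__
XX___X_XX_XX_
__X__XX__X__X
X_XX___X_XX_X
_X__X__XX__X_
_XX_XX___X_XX
X__X__X__XX__
XX_XX_XX___X_
__X__X__X__XX
X_XX_XX_XX___
XX__X__X__X__
__X_XX_XX_XX_
__XX__X__X__X
X___X_XX_XX_X
_X__XX__X__X_
_XX___X_XX_XX
X__X__XX__X__
XX_XX___X_XX_
__X__X__XX__X
X_XX_XX___X_X
_X__X__X__XX_
_XX_XX_XX___X
X__X__X__X__X
_X_XX_XX_XX__
_XX__X__X__X_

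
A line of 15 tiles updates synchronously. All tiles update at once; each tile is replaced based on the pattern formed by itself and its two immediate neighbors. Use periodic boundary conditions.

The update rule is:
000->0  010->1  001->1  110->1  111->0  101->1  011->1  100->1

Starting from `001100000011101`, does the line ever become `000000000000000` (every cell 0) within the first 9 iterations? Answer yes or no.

iteration 1: 111110000110111
iteration 2: 000011001111100
iteration 3: 000111111000110
iteration 4: 001100001101111
iteration 5: 111110011111001
iteration 6: 000011110001111
iteration 7: 100110011011001
iteration 8: 111111111111111
iteration 9: 000000000000000
all cells are 0 at iteration 9

yes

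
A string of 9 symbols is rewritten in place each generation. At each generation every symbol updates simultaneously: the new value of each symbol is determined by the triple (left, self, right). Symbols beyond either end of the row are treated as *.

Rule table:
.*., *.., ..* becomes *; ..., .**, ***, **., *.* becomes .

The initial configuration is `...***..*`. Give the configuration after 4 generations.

..*.*....

*.*...**.
..**.*...
**...**.*
..*.*....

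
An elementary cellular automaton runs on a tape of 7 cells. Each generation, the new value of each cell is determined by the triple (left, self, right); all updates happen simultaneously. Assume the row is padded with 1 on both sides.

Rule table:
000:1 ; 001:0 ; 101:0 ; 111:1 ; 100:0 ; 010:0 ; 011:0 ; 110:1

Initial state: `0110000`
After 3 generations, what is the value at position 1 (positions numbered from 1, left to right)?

generation 1: 0010110
generation 2: 0000010
generation 3: 0111000
position 1 holds 0

0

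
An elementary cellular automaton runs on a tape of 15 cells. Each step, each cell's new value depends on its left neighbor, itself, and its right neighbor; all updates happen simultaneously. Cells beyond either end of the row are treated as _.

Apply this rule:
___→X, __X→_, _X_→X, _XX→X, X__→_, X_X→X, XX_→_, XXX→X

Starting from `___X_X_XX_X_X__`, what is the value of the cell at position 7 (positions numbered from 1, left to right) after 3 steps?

XX_XXXXX_XXXX_X
X_XXXXX_XXXX_XX
XXXXXX_XXXX_XX_
position 7 holds _

_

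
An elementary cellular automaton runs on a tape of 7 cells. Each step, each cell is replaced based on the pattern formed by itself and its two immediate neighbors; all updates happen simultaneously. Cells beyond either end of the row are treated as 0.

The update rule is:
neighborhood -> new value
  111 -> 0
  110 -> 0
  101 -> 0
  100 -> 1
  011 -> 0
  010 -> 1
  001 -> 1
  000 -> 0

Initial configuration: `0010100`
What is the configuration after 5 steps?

0110110
1000001
1100011
0010100  (repeats step 0; period 4)
step 5: 0110110

0110110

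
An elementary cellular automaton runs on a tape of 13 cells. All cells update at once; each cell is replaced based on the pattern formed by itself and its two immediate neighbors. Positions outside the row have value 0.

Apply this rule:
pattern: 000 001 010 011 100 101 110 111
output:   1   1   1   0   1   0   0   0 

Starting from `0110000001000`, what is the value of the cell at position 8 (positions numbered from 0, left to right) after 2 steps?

0

step 1: 1001111111111
step 2: 1110000000000
position 8 holds 0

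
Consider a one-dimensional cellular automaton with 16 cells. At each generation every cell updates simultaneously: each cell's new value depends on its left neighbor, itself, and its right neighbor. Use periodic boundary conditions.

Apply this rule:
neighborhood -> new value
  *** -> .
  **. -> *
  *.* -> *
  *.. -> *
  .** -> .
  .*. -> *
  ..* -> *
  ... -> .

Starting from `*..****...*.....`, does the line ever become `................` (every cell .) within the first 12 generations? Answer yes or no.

***...**.***...*
..**.*.**..**.*.
.*.****.***.****
***...**..**...*
..**.*.***.**.*.
.*.****..**.****
***...***.**...*
..**.*..**.**.*.
.*.*****.**.****
***....**.**...*
..**..*.**.**.*.
.*.*****.**.****
generation 12 is .*.*****.**.****, still not uniform .

no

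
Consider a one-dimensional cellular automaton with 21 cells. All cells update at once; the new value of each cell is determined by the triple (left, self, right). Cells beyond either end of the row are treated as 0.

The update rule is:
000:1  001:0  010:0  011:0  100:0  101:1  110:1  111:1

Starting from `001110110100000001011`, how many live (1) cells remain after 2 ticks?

100111011001111100101
000011101000111100010
count of 1: 9

9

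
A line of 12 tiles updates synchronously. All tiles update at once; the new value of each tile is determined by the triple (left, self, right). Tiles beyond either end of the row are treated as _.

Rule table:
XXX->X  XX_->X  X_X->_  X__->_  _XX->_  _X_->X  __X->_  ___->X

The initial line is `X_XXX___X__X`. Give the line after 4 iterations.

X_X_X_X_X__X

X__XX_X_X__X
X___X_X_X__X
X_X_X_X_X__X
X_X_X_X_X__X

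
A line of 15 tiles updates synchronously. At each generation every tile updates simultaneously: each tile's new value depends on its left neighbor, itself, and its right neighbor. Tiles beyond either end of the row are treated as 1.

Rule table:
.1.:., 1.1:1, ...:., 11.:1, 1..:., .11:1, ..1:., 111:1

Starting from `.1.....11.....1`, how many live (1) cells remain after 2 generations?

generation 1: 1......11.....1
generation 2: 1......11.....1
count of 1: 4

4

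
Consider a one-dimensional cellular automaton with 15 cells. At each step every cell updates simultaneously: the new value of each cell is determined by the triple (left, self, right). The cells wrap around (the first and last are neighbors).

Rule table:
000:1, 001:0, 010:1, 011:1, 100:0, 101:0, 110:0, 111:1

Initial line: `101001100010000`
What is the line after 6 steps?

step 1: 101001001010110
step 2: 101001001010100
step 3: 101001001010100  (fixed point — unchanged through step 6)

101001001010100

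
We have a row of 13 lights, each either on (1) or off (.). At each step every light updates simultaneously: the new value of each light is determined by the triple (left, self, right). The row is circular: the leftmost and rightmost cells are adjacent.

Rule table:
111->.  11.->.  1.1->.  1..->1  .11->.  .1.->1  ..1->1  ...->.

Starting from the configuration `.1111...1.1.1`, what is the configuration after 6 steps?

.....1.11.1.1
1...11....1.1
.1.1..1..11..
11.111111..1.
.........111.
........1...1

........1...1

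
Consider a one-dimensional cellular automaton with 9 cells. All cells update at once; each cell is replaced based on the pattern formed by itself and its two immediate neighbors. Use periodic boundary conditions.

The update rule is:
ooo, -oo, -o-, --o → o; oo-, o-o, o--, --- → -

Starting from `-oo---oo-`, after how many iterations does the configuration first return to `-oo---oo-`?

9

oo---oo--
o---oo--o
---oo--oo
--oo--oo-
-oo--oo--
oo--oo---
o--oo---o
--oo---oo
-oo---oo-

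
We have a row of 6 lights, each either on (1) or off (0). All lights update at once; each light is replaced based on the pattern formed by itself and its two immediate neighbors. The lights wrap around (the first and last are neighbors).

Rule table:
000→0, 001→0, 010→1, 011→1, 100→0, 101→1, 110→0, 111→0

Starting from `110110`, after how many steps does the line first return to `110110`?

step 1: 101101
step 2: 011011
step 3: 110110

3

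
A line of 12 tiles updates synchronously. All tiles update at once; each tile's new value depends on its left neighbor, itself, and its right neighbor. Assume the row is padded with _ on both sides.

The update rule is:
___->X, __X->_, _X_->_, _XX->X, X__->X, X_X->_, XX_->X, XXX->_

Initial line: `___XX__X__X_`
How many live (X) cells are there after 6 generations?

generation 1: XX_XXX__X__X
generation 2: XX_X_XX__X__
generation 3: XX___XXX__XX
generation 4: XXXX_X_XX_XX
generation 5: X__X___XX_XX
generation 6: _X__XX_XX_XX
count of X: 7

7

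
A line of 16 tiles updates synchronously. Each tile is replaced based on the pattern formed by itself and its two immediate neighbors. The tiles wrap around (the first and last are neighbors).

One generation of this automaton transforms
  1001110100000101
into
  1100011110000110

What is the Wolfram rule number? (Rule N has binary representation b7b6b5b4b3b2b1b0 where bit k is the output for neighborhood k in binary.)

position 4: 111 → 0  (bit 7 = 0)
position 0: 110 → 1  (bit 6 = 1)
position 6: 101 → 1  (bit 5 = 1)
position 1: 100 → 1  (bit 4 = 1)
position 3: 011 → 0  (bit 3 = 0)
position 7: 010 → 1  (bit 2 = 1)
position 2: 001 → 0  (bit 1 = 0)
position 9: 000 → 0  (bit 0 = 0)
bits b7..b0 = 01110100 = 116

116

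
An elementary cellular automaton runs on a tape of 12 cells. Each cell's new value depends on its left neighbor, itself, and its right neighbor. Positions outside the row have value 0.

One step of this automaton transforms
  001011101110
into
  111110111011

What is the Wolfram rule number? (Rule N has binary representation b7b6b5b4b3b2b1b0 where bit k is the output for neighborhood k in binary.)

position 5: 111 → 0  (bit 7 = 0)
position 6: 110 → 1  (bit 6 = 1)
position 3: 101 → 1  (bit 5 = 1)
position 11: 100 → 1  (bit 4 = 1)
position 4: 011 → 1  (bit 3 = 1)
position 2: 010 → 1  (bit 2 = 1)
position 1: 001 → 1  (bit 1 = 1)
position 0: 000 → 1  (bit 0 = 1)
bits b7..b0 = 01111111 = 127

127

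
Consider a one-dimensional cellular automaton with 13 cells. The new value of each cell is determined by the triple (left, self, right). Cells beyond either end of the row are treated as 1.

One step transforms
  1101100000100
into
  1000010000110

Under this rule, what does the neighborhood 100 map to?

At position 5 the neighborhood is 100; the next row has 1 there.

1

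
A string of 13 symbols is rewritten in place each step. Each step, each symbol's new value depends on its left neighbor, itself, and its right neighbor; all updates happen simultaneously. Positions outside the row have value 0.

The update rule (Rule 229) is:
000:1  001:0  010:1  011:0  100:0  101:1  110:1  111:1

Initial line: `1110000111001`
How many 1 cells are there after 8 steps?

6

0110110011001
0011010001001
1001110101001
1000111111001
1010011111001
1110001111001
0110100111001
0011100011001
count of 1: 6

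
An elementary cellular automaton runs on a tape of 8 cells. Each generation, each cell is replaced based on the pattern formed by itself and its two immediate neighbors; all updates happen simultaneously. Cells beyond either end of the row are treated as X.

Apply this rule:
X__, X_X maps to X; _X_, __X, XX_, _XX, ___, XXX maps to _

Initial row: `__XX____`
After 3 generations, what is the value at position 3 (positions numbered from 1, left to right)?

X___X___
_X___X__
X_X___X_
position 3 holds X

X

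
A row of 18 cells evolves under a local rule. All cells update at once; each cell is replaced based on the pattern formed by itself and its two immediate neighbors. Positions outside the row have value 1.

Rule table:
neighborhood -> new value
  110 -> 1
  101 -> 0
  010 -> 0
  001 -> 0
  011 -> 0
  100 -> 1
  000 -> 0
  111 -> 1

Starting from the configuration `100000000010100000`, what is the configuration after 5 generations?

111111000000000000

110000000000010000
111000000000001000
111100000000000100
111110000000000010
111111000000000000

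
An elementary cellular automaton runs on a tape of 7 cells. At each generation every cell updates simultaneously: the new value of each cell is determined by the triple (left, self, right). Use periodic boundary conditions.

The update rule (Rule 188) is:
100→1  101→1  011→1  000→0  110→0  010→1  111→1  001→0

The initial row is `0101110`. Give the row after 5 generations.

1011111

generation 1: 0111101
generation 2: 1111011
generation 3: 1110111
generation 4: 1101111
generation 5: 1011111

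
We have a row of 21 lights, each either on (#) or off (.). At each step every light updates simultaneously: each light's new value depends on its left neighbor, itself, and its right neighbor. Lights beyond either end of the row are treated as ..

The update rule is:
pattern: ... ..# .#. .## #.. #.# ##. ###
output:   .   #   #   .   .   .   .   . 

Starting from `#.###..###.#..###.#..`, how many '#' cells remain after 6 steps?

6

step 1: #.....#....#.#....#..
step 2: #....##...##.#...##..
step 3: #...#....#...#..#....
step 4: #..##...##..##.##....
step 5: #.#....#...#.........
step 6: #.#...##..##.........
count of #: 6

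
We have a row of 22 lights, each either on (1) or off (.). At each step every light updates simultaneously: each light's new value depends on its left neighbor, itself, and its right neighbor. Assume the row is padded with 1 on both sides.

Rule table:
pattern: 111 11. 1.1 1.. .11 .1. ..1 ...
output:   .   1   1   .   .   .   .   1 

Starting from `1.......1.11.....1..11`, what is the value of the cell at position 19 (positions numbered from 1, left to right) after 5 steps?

1.11111..1.1.111......
11....1...1.1..1.1111.
.1.11...1..1....1...11
1.1.1.1......11...1...
11.1.1..1111..1.1...1.
position 19 holds .

.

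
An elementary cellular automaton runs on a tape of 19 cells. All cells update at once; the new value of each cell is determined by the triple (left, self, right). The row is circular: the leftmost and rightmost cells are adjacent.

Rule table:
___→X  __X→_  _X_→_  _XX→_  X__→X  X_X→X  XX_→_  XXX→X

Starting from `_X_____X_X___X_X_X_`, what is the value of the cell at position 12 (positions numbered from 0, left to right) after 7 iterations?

_

iteration 1: __XXXX__X_XX__X_X_X
iteration 2: X__XX_X__X__X__X_X_
iteration 3: _X___X_X__X__X__X_X
iteration 4: X_XX__X_X__X__X__X_
iteration 5: _X__X__X_X__X__X__X
iteration 6: X_X__X__X_X__X__X__
iteration 7: _X_X__X__X_X__X__X_
position 12 holds _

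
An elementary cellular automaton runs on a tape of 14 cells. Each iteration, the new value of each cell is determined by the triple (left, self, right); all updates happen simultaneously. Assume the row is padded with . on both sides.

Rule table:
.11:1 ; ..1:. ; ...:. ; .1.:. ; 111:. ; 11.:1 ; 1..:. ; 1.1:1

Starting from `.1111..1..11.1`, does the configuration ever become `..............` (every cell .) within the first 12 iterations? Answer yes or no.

.1..1.....111.
..........1.1.
...........1..
..............
all cells are . at iteration 4

yes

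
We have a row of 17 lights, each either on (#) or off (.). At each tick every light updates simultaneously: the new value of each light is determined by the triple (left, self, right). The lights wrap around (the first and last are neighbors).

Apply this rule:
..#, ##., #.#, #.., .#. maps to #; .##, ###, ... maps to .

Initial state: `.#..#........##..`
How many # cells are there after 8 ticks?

tick 1: ######......#.##.
tick 2: .....##....###.##
tick 3: #...#.##..#..##.#
tick 4: ##.###.######.##.
tick 5: .##..##.....##.##
tick 6: #.###.##...#.##.#
tick 7: ##..##.##.###.##.
tick 8: .###.##.##..##.##
count of #: 11

11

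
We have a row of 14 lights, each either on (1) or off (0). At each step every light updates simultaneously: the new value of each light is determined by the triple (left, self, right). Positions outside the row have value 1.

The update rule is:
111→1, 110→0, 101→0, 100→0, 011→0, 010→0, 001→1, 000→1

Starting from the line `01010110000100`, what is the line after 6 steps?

00000000111001
01111111010010
00111110000100
01011100111001
00001001010010
01110010000100

01110010000100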